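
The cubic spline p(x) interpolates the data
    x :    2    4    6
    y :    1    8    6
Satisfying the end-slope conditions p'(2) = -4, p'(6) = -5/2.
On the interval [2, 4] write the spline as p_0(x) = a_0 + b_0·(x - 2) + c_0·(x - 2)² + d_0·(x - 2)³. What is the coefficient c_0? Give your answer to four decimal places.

7.5000

With M_i denoting the second derivative at x_i, h_i = 2, 2, and Δ_i = (y_(i+1) − y_i)/h_i = 7/2, -1:
  2·M_0 + 8·M_1 + 2·M_2 = 6(Δ_1 - Δ_0) = -27
Clamped end conditions give two more equations: 2h_0·M_0 + h_0·M_1 = 6(Δ_0 - p'(2)) = 45 and h_1·M_1 + 2h_1·M_2 = 6(p'(6) - Δ_1) = -9.
Solving the tridiagonal system: M_0 = 15, M_1 = -15/2, M_2 = 3/2.
On [2, 4], with p_0(x) = a_0 + b_0·(x - 2) + c_0·(x - 2)² + d_0·(x - 2)³: c_0 = M_0/2 = 15/2, d_0 = (M_1 - M_0)/(6h_0) = -15/8, b_0 = Δ_0 - h_0(2M_0 + M_1)/6 = -4.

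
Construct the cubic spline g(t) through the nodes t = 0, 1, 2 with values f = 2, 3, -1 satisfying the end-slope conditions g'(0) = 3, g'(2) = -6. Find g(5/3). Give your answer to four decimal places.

0.8148

Put M_i = g'' at the i-th knot. Here h = (1, 1) and Δ = (1, -4), so the interior equations h_(i-1)·M_(i-1) + 2(h_(i-1)+h_i)·M_i + h_i·M_(i+1) = 6(Δ_i − Δ_(i-1)) read
  1·M_0 + 4·M_1 + 1·M_2 = 6(Δ_1 - Δ_0) = -30
Clamped end conditions give two more equations: 2h_0·M_0 + h_0·M_1 = 6(Δ_0 - g'(0)) = -12 and h_1·M_1 + 2h_1·M_2 = 6(g'(2) - Δ_1) = -12.
Forward elimination and back-substitution give M_0 = -3, M_1 = -6, M_2 = -3.
On [1, 2], g(t) = 3 - 3/2·(t - 1) - 3·(t - 1)² + 1/2·(t - 1)³.
With (t - 1) = 2/3: g(5/3) = 22/27.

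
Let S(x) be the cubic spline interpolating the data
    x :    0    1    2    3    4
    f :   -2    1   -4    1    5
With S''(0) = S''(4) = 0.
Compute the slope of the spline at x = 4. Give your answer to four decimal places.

Let M_i = S''(x_i). Step sizes h_i = 1, 1, 1, 1; slopes of the chords Δ_i = (y_(i+1) - y_i)/h_i = 3, -5, 5, 4.
  1·M_0 + 4·M_1 + 1·M_2 = 6(Δ_1 - Δ_0) = -48
  1·M_1 + 4·M_2 + 1·M_3 = 6(Δ_2 - Δ_1) = 60
  1·M_2 + 4·M_3 + 1·M_4 = 6(Δ_3 - Δ_2) = -6
Natural end conditions: M_0 = M_4 = 0.
Solving: M_0 = 0, M_1 = -69/4, M_2 = 21, M_3 = -27/4, M_4 = 0.
On [3, 4], S'(x) = b_3 + 2c_3·(x - 3) + 3d_3·(x - 3)² with b_3 = Δ_3 - h_3(2M_3 + M_4)/6 = 25/4, c_3 = M_3/2 = -27/8, d_3 = (M_4 - M_3)/(6h_3) = 9/8. So S'(4) = 23/8.

2.8750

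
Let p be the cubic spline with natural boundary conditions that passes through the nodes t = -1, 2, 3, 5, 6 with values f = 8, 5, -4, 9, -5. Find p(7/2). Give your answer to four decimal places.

With M_i denoting the second derivative at x_i, h_i = 3, 1, 2, 1, and Δ_i = (y_(i+1) − y_i)/h_i = -1, -9, 13/2, -14:
  3·M_0 + 8·M_1 + 1·M_2 = 6(Δ_1 - Δ_0) = -48
  1·M_1 + 6·M_2 + 2·M_3 = 6(Δ_2 - Δ_1) = 93
  2·M_2 + 6·M_3 + 1·M_4 = 6(Δ_3 - Δ_2) = -123
Natural end conditions: M_0 = M_4 = 0.
Hence M_0 = 0, M_1 = -234/25, M_2 = 672/25, M_3 = -1473/50, M_4 = 0.
On [3, 5], p(t) = -4 - 8/5·(t - 3) + 336/25·(t - 3)² - 939/200·(t - 3)³.
With (t - 3) = 1/2: p(7/2) = -3243/1600.

-2.0269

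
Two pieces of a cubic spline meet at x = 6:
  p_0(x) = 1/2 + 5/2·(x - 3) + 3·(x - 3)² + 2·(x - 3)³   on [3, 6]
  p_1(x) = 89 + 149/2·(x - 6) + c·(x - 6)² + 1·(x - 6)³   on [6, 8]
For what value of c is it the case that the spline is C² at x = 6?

p_0''(x) = 6 + 12·(x - 3), so p_0''(6) = 42. On the right, p_1''(6) = 2c, so c = 21.

21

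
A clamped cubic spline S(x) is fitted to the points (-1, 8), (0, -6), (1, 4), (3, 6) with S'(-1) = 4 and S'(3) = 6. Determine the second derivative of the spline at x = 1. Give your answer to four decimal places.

-26.6364

Write σ_i for S''(x_i). With h_i = 1, 1, 2 and divided differences Δ_i = -14, 10, 1, the continuity of S' gives the tridiagonal system
  1·σ_0 + 4·σ_1 + 1·σ_2 = 6(Δ_1 - Δ_0) = 144
  1·σ_1 + 6·σ_2 + 2·σ_3 = 6(Δ_2 - Δ_1) = -54
Clamped end conditions give two more equations: 2h_0·σ_0 + h_0·σ_1 = 6(Δ_0 - S'(-1)) = -108 and h_2·σ_2 + 2h_2·σ_3 = 6(S'(3) - Δ_2) = 30.
Hence σ_0 = -947/11, σ_1 = 706/11, σ_2 = -293/11, σ_3 = 229/11.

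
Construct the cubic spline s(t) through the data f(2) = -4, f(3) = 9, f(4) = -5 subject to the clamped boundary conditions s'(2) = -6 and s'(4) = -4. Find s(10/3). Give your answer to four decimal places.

5.9259

Write σ_i for s''(x_i). With h_i = 1, 1 and divided differences Δ_i = 13, -14, the continuity of s' gives the tridiagonal system
  1·σ_0 + 4·σ_1 + 1·σ_2 = 6(Δ_1 - Δ_0) = -162
Clamped end conditions give two more equations: 2h_0·σ_0 + h_0·σ_1 = 6(Δ_0 - s'(2)) = 114 and h_1·σ_1 + 2h_1·σ_2 = 6(s'(4) - Δ_1) = 60.
Hence σ_0 = 197/2, σ_1 = -83, σ_2 = 143/2.
On [3, 4], s(t) = 9 + 7/4·(t - 3) - 83/2·(t - 3)² + 103/4·(t - 3)³.
With (t - 3) = 1/3: s(10/3) = 160/27.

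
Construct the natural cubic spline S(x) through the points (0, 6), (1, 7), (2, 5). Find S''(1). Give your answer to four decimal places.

-4.5000

With σ_i denoting the second derivative at x_i, h_i = 1, 1, and Δ_i = (y_(i+1) − y_i)/h_i = 1, -2:
  1·σ_0 + 4·σ_1 + 1·σ_2 = 6(Δ_1 - Δ_0) = -18
Natural end conditions: σ_0 = σ_2 = 0.
Forward elimination and back-substitution give σ_0 = 0, σ_1 = -9/2, σ_2 = 0.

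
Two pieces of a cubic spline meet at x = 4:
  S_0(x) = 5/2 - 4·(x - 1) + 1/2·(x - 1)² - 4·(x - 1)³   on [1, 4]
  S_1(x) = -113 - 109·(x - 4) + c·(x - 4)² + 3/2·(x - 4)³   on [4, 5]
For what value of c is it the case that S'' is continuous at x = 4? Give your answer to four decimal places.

S_0''(x) = 1 - 24·(x - 1), so S_0''(4) = -71. On the right, S_1''(4) = 2c, so c = -71/2.

-35.5000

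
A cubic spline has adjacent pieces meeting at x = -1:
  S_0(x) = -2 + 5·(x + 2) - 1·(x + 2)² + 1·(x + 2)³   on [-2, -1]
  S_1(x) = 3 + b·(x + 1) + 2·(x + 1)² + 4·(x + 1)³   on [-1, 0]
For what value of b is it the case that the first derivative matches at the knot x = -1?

6

S_0'(x) = 5 - 2·(x + 2) + 3·(x + 2)², so S_0'(-1) = 6. On the right, S_1'(-1) = b, so b = 6.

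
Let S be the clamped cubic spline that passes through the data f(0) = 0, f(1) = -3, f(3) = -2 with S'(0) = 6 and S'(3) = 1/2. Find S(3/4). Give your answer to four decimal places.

-1.5703

Write M_i for S''(x_i). With h_i = 1, 2 and divided differences Δ_i = -3, 1/2, the continuity of S' gives the tridiagonal system
  1·M_0 + 6·M_1 + 2·M_2 = 6(Δ_1 - Δ_0) = 21
Clamped end conditions give two more equations: 2h_0·M_0 + h_0·M_1 = 6(Δ_0 - S'(0)) = -54 and h_1·M_1 + 2h_1·M_2 = 6(S'(3) - Δ_1) = 0.
Hence M_0 = -97/3, M_1 = 32/3, M_2 = -16/3.
On [0, 1], S(t) = 0 + 6·t - 97/6·t² + 43/6·t³.
With t = 3/4: S(3/4) = -201/128.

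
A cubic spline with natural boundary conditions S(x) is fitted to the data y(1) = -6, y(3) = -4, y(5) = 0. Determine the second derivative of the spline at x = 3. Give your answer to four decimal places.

0.7500

Write m_i for S''(x_i). With h_i = 2, 2 and divided differences Δ_i = 1, 2, the continuity of S' gives the tridiagonal system
  2·m_0 + 8·m_1 + 2·m_2 = 6(Δ_1 - Δ_0) = 6
Natural end conditions: m_0 = m_2 = 0.
Solving the tridiagonal system: m_0 = 0, m_1 = 3/4, m_2 = 0.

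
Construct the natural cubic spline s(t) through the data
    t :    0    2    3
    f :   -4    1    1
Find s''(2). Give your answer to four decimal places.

-2.5000

With M_i denoting the second derivative at x_i, h_i = 2, 1, and Δ_i = (y_(i+1) − y_i)/h_i = 5/2, 0:
  2·M_0 + 6·M_1 + 1·M_2 = 6(Δ_1 - Δ_0) = -15
Natural end conditions: M_0 = M_2 = 0.
Hence M_0 = 0, M_1 = -5/2, M_2 = 0.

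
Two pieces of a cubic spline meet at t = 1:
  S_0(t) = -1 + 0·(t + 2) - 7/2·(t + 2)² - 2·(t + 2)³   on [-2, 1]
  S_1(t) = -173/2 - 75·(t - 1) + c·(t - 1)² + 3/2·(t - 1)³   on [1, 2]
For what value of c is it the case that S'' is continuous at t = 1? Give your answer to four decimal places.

-21.5000

S_0''(t) = -7 - 12·(t + 2), so S_0''(1) = -43. On the right, S_1''(1) = 2c, so c = -43/2.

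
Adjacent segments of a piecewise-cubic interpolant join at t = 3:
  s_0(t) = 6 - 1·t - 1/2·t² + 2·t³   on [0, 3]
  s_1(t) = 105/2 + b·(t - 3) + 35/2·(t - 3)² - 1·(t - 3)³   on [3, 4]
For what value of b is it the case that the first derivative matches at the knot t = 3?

50

s_0'(t) = -1 - 1·t + 6·t², so s_0'(3) = 50. On the right, s_1'(3) = b, so b = 50.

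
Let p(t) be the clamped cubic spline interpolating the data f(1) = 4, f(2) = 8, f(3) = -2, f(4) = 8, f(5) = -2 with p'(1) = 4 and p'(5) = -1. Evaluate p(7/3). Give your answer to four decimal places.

4.4259

Let σ_i = p''(x_i). Step sizes h_i = 1, 1, 1, 1; slopes of the chords Δ_i = (y_(i+1) - y_i)/h_i = 4, -10, 10, -10.
  1·σ_0 + 4·σ_1 + 1·σ_2 = 6(Δ_1 - Δ_0) = -84
  1·σ_1 + 4·σ_2 + 1·σ_3 = 6(Δ_2 - Δ_1) = 120
  1·σ_2 + 4·σ_3 + 1·σ_4 = 6(Δ_3 - Δ_2) = -120
Clamped end conditions give two more equations: 2h_0·σ_0 + h_0·σ_1 = 6(Δ_0 - p'(1)) = 0 and h_3·σ_3 + 2h_3·σ_4 = 6(p'(5) - Δ_3) = 54.
Forward elimination and back-substitution give σ_0 = 79/4, σ_1 = -79/2, σ_2 = 217/4, σ_3 = -115/2, σ_4 = 223/4.
On [2, 3], p(t) = 8 - 47/8·(t - 2) - 79/4·(t - 2)² + 125/8·(t - 2)³.
With (t - 2) = 1/3: p(7/3) = 239/54.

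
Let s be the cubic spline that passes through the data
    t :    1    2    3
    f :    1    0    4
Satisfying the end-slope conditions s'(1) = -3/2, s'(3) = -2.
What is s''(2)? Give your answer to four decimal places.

15.5000

Put m_i = s'' at the i-th knot. Here h = (1, 1) and Δ = (-1, 4), so the interior equations h_(i-1)·m_(i-1) + 2(h_(i-1)+h_i)·m_i + h_i·m_(i+1) = 6(Δ_i − Δ_(i-1)) read
  1·m_0 + 4·m_1 + 1·m_2 = 6(Δ_1 - Δ_0) = 30
Clamped end conditions give two more equations: 2h_0·m_0 + h_0·m_1 = 6(Δ_0 - s'(1)) = 3 and h_1·m_1 + 2h_1·m_2 = 6(s'(3) - Δ_1) = -36.
Solving: m_0 = -25/4, m_1 = 31/2, m_2 = -103/4.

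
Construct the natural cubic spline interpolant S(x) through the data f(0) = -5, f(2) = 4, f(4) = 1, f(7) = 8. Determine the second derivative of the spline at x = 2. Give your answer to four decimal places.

-5.3421

Put m_i = S'' at the i-th knot. Here h = (2, 2, 3) and Δ = (9/2, -3/2, 7/3), so the interior equations h_(i-1)·m_(i-1) + 2(h_(i-1)+h_i)·m_i + h_i·m_(i+1) = 6(Δ_i − Δ_(i-1)) read
  2·m_0 + 8·m_1 + 2·m_2 = 6(Δ_1 - Δ_0) = -36
  2·m_1 + 10·m_2 + 3·m_3 = 6(Δ_2 - Δ_1) = 23
Natural end conditions: m_0 = m_3 = 0.
Solving the tridiagonal system: m_0 = 0, m_1 = -203/38, m_2 = 64/19, m_3 = 0.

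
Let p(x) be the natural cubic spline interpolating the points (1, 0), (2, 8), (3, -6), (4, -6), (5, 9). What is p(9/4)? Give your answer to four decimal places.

5.6191

Write σ_i for p''(x_i). With h_i = 1, 1, 1, 1 and divided differences Δ_i = 8, -14, 0, 15, the continuity of p' gives the tridiagonal system
  1·σ_0 + 4·σ_1 + 1·σ_2 = 6(Δ_1 - Δ_0) = -132
  1·σ_1 + 4·σ_2 + 1·σ_3 = 6(Δ_2 - Δ_1) = 84
  1·σ_2 + 4·σ_3 + 1·σ_4 = 6(Δ_3 - Δ_2) = 90
Natural end conditions: σ_0 = σ_4 = 0.
Forward elimination and back-substitution give σ_0 = 0, σ_1 = -159/4, σ_2 = 27, σ_3 = 63/4, σ_4 = 0.
On [2, 3], p(x) = 8 - 21/4·(x - 2) - 159/8·(x - 2)² + 89/8·(x - 2)³.
With (x - 2) = 1/4: p(9/4) = 2877/512.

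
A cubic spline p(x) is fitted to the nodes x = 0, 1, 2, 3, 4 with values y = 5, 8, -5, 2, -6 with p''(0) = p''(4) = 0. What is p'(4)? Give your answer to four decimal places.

-13.7321

With m_i denoting the second derivative at x_i, h_i = 1, 1, 1, 1, and Δ_i = (y_(i+1) − y_i)/h_i = 3, -13, 7, -8:
  1·m_0 + 4·m_1 + 1·m_2 = 6(Δ_1 - Δ_0) = -96
  1·m_1 + 4·m_2 + 1·m_3 = 6(Δ_2 - Δ_1) = 120
  1·m_2 + 4·m_3 + 1·m_4 = 6(Δ_3 - Δ_2) = -90
Natural end conditions: m_0 = m_4 = 0.
Solving the tridiagonal system: m_0 = 0, m_1 = -1005/28, m_2 = 333/7, m_3 = -963/28, m_4 = 0.
On [3, 4], p'(x) = b_3 + 2c_3·(x - 3) + 3d_3·(x - 3)² with b_3 = Δ_3 - h_3(2m_3 + m_4)/6 = 97/28, c_3 = m_3/2 = -963/56, d_3 = (m_4 - m_3)/(6h_3) = 321/56. So p'(4) = -769/56.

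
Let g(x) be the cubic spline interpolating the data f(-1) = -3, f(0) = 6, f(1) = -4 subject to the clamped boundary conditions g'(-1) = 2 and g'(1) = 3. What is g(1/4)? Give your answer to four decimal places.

4.0156

With σ_i denoting the second derivative at x_i, h_i = 1, 1, and Δ_i = (y_(i+1) − y_i)/h_i = 9, -10:
  1·σ_0 + 4·σ_1 + 1·σ_2 = 6(Δ_1 - Δ_0) = -114
Clamped end conditions give two more equations: 2h_0·σ_0 + h_0·σ_1 = 6(Δ_0 - g'(-1)) = 42 and h_1·σ_1 + 2h_1·σ_2 = 6(g'(1) - Δ_1) = 78.
Forward elimination and back-substitution give σ_0 = 50, σ_1 = -58, σ_2 = 68.
On [0, 1], g(x) = 6 - 2·x - 29·x² + 21·x³.
With x = 1/4: g(1/4) = 257/64.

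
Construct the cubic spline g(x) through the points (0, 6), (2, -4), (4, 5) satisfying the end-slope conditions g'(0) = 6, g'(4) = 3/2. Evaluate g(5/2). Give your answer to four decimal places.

Write M_i for g''(x_i). With h_i = 2, 2 and divided differences Δ_i = -5, 9/2, the continuity of g' gives the tridiagonal system
  2·M_0 + 8·M_1 + 2·M_2 = 6(Δ_1 - Δ_0) = 57
Clamped end conditions give two more equations: 2h_0·M_0 + h_0·M_1 = 6(Δ_0 - g'(0)) = -66 and h_1·M_1 + 2h_1·M_2 = 6(g'(4) - Δ_1) = -18.
Forward elimination and back-substitution give M_0 = -99/4, M_1 = 33/2, M_2 = -51/4.
On [2, 4], g(x) = -4 - 9/4·(x - 2) + 33/4·(x - 2)² - 39/16·(x - 2)³.
With (x - 2) = 1/2: g(5/2) = -431/128.

-3.3672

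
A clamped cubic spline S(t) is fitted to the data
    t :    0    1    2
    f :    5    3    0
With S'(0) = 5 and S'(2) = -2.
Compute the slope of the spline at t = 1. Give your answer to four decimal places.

Put M_i = S'' at the i-th knot. Here h = (1, 1) and Δ = (-2, -3), so the interior equations h_(i-1)·M_(i-1) + 2(h_(i-1)+h_i)·M_i + h_i·M_(i+1) = 6(Δ_i − Δ_(i-1)) read
  1·M_0 + 4·M_1 + 1·M_2 = 6(Δ_1 - Δ_0) = -6
Clamped end conditions give two more equations: 2h_0·M_0 + h_0·M_1 = 6(Δ_0 - S'(0)) = -42 and h_1·M_1 + 2h_1·M_2 = 6(S'(2) - Δ_1) = 6.
Forward elimination and back-substitution give M_0 = -23, M_1 = 4, M_2 = 1.
On [1, 2], S'(t) = b_1 + 2c_1·(t - 1) + 3d_1·(t - 1)² with b_1 = Δ_1 - h_1(2M_1 + M_2)/6 = -9/2, c_1 = M_1/2 = 2, d_1 = (M_2 - M_1)/(6h_1) = -1/2. So S'(1) = -9/2.

-4.5000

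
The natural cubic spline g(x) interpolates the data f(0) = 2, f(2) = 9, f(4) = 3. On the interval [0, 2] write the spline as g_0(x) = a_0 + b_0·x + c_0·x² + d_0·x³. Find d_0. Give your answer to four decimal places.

Let σ_i = g''(x_i). Step sizes h_i = 2, 2; slopes of the chords Δ_i = (y_(i+1) - y_i)/h_i = 7/2, -3.
  2·σ_0 + 8·σ_1 + 2·σ_2 = 6(Δ_1 - Δ_0) = -39
Natural end conditions: σ_0 = σ_2 = 0.
Solving: σ_0 = 0, σ_1 = -39/8, σ_2 = 0.
On [0, 2], with g_0(x) = a_0 + b_0·x + c_0·x² + d_0·x³: c_0 = σ_0/2 = 0, d_0 = (σ_1 - σ_0)/(6h_0) = -13/32, b_0 = Δ_0 - h_0(2σ_0 + σ_1)/6 = 41/8.

-0.4063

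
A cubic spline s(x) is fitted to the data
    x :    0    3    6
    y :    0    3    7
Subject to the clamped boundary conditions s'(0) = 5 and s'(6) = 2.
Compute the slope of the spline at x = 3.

Let σ_i = s''(x_i). Step sizes h_i = 3, 3; slopes of the chords Δ_i = (y_(i+1) - y_i)/h_i = 1, 4/3.
  3·σ_0 + 12·σ_1 + 3·σ_2 = 6(Δ_1 - Δ_0) = 2
Clamped end conditions give two more equations: 2h_0·σ_0 + h_0·σ_1 = 6(Δ_0 - s'(0)) = -24 and h_1·σ_1 + 2h_1·σ_2 = 6(s'(6) - Δ_1) = 4.
Forward elimination and back-substitution give σ_0 = -14/3, σ_1 = 4/3, σ_2 = 0.
On [3, 6], s'(x) = b_1 + 2c_1·(x - 3) + 3d_1·(x - 3)² with b_1 = Δ_1 - h_1(2σ_1 + σ_2)/6 = 0, c_1 = σ_1/2 = 2/3, d_1 = (σ_2 - σ_1)/(6h_1) = -2/27. So s'(3) = 0.

0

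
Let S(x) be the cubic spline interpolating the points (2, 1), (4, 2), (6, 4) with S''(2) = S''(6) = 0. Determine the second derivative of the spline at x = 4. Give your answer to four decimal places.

0.3750

Put m_i = S'' at the i-th knot. Here h = (2, 2) and Δ = (1/2, 1), so the interior equations h_(i-1)·m_(i-1) + 2(h_(i-1)+h_i)·m_i + h_i·m_(i+1) = 6(Δ_i − Δ_(i-1)) read
  2·m_0 + 8·m_1 + 2·m_2 = 6(Δ_1 - Δ_0) = 3
Natural end conditions: m_0 = m_2 = 0.
Hence m_0 = 0, m_1 = 3/8, m_2 = 0.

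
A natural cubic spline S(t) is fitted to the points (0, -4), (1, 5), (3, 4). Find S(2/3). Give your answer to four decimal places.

Let M_i = S''(x_i). Step sizes h_i = 1, 2; slopes of the chords Δ_i = (y_(i+1) - y_i)/h_i = 9, -1/2.
  1·M_0 + 6·M_1 + 2·M_2 = 6(Δ_1 - Δ_0) = -57
Natural end conditions: M_0 = M_2 = 0.
Solving the tridiagonal system: M_0 = 0, M_1 = -19/2, M_2 = 0.
On [0, 1], S(t) = -4 + 127/12·t + 0·t² - 19/12·t³.
With t = 2/3: S(2/3) = 419/162.

2.5864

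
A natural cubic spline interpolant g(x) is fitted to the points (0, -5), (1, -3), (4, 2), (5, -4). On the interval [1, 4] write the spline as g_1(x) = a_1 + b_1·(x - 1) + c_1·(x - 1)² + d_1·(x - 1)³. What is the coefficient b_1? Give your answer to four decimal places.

2.7394

Write m_i for g''(x_i). With h_i = 1, 3, 1 and divided differences Δ_i = 2, 5/3, -6, the continuity of g' gives the tridiagonal system
  1·m_0 + 8·m_1 + 3·m_2 = 6(Δ_1 - Δ_0) = -2
  3·m_1 + 8·m_2 + 1·m_3 = 6(Δ_2 - Δ_1) = -46
Natural end conditions: m_0 = m_3 = 0.
Solving: m_0 = 0, m_1 = 122/55, m_2 = -362/55, m_3 = 0.
On [1, 4], with g_1(x) = a_1 + b_1·(x - 1) + c_1·(x - 1)² + d_1·(x - 1)³: c_1 = m_1/2 = 61/55, d_1 = (m_2 - m_1)/(6h_1) = -22/45, b_1 = Δ_1 - h_1(2m_1 + m_2)/6 = 452/165.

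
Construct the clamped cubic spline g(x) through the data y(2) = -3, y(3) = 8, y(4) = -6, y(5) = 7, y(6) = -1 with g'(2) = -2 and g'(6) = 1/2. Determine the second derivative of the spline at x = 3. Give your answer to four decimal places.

With M_i denoting the second derivative at x_i, h_i = 1, 1, 1, 1, and Δ_i = (y_(i+1) − y_i)/h_i = 11, -14, 13, -8:
  1·M_0 + 4·M_1 + 1·M_2 = 6(Δ_1 - Δ_0) = -150
  1·M_1 + 4·M_2 + 1·M_3 = 6(Δ_2 - Δ_1) = 162
  1·M_2 + 4·M_3 + 1·M_4 = 6(Δ_3 - Δ_2) = -126
Clamped end conditions give two more equations: 2h_0·M_0 + h_0·M_1 = 6(Δ_0 - g'(2)) = 78 and h_3·M_3 + 2h_3·M_4 = 6(g'(6) - Δ_3) = 51.
Forward elimination and back-substitution give M_0 = 4301/56, M_1 = -2117/28, M_2 = 605/8, M_3 = -1817/28, M_4 = 3245/56.

-75.6071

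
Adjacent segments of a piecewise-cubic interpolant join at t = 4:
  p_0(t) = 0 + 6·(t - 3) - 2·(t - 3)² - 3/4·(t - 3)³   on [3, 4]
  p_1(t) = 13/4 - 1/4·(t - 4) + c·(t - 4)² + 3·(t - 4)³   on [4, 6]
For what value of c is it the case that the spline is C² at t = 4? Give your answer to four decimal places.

p_0''(t) = -4 - 9/2·(t - 3), so p_0''(4) = -17/2. On the right, p_1''(4) = 2c, so c = -17/4.

-4.2500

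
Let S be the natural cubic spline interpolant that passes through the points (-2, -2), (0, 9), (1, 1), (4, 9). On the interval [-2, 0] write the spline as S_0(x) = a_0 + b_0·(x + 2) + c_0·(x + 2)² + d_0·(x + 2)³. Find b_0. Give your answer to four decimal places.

Put m_i = S'' at the i-th knot. Here h = (2, 1, 3) and Δ = (11/2, -8, 8/3), so the interior equations h_(i-1)·m_(i-1) + 2(h_(i-1)+h_i)·m_i + h_i·m_(i+1) = 6(Δ_i − Δ_(i-1)) read
  2·m_0 + 6·m_1 + 1·m_2 = 6(Δ_1 - Δ_0) = -81
  1·m_1 + 8·m_2 + 3·m_3 = 6(Δ_2 - Δ_1) = 64
Natural end conditions: m_0 = m_3 = 0.
Hence m_0 = 0, m_1 = -712/47, m_2 = 465/47, m_3 = 0.
On [-2, 0], with S_0(x) = a_0 + b_0·(x + 2) + c_0·(x + 2)² + d_0·(x + 2)³: c_0 = m_0/2 = 0, d_0 = (m_1 - m_0)/(6h_0) = -178/141, b_0 = Δ_0 - h_0(2m_0 + m_1)/6 = 2975/282.

10.5496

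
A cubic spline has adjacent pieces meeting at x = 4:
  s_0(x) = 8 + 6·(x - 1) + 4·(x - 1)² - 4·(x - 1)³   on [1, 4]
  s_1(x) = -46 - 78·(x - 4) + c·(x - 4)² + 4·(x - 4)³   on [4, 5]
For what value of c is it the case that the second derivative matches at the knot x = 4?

s_0''(x) = 8 - 24·(x - 1), so s_0''(4) = -64. On the right, s_1''(4) = 2c, so c = -32.

-32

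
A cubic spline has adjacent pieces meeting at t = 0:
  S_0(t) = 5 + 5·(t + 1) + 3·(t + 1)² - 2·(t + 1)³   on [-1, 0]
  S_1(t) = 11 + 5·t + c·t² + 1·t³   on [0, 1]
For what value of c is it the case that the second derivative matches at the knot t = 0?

-3

S_0''(t) = 6 - 12·(t + 1), so S_0''(0) = -6. On the right, S_1''(0) = 2c, so c = -3.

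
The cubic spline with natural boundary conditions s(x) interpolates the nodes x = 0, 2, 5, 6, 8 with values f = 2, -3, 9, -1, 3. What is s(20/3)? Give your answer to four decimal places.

Write σ_i for s''(x_i). With h_i = 2, 3, 1, 2 and divided differences Δ_i = -5/2, 4, -10, 2, the continuity of s' gives the tridiagonal system
  2·σ_0 + 10·σ_1 + 3·σ_2 = 6(Δ_1 - Δ_0) = 39
  3·σ_1 + 8·σ_2 + 1·σ_3 = 6(Δ_2 - Δ_1) = -84
  1·σ_2 + 6·σ_3 + 2·σ_4 = 6(Δ_3 - Δ_2) = 72
Natural end conditions: σ_0 = σ_4 = 0.
Forward elimination and back-substitution give σ_0 = 0, σ_1 = 3561/416, σ_2 = -3231/208, σ_3 = 6069/416, σ_4 = 0.
On [6, 8], s(x) = -1 - 1607/208·(x - 6) + 6069/832·(x - 6)² - 2023/1664·(x - 6)³.
With (x - 6) = 2/3: s(20/3) = -9179/2808.

-3.2689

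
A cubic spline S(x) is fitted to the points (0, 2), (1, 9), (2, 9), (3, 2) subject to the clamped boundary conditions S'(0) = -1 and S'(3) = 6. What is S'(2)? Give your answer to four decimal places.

Let M_i = S''(x_i). Step sizes h_i = 1, 1, 1; slopes of the chords Δ_i = (y_(i+1) - y_i)/h_i = 7, 0, -7.
  1·M_0 + 4·M_1 + 1·M_2 = 6(Δ_1 - Δ_0) = -42
  1·M_1 + 4·M_2 + 1·M_3 = 6(Δ_2 - Δ_1) = -42
Clamped end conditions give two more equations: 2h_0·M_0 + h_0·M_1 = 6(Δ_0 - S'(0)) = 48 and h_2·M_2 + 2h_2·M_3 = 6(S'(3) - Δ_2) = 78.
Hence M_0 = 92/3, M_1 = -40/3, M_2 = -58/3, M_3 = 146/3.
On [2, 3], S'(x) = b_2 + 2c_2·(x - 2) + 3d_2·(x - 2)² with b_2 = Δ_2 - h_2(2M_2 + M_3)/6 = -26/3, c_2 = M_2/2 = -29/3, d_2 = (M_3 - M_2)/(6h_2) = 34/3. So S'(2) = -26/3.

-8.6667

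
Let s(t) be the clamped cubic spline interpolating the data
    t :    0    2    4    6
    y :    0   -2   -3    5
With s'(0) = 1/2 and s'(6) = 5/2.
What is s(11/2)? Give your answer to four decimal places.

3.2781

Let M_i = s''(x_i). Step sizes h_i = 2, 2, 2; slopes of the chords Δ_i = (y_(i+1) - y_i)/h_i = -1, -1/2, 4.
  2·M_0 + 8·M_1 + 2·M_2 = 6(Δ_1 - Δ_0) = 3
  2·M_1 + 8·M_2 + 2·M_3 = 6(Δ_2 - Δ_1) = 27
Clamped end conditions give two more equations: 2h_0·M_0 + h_0·M_1 = 6(Δ_0 - s'(0)) = -9 and h_2·M_2 + 2h_2·M_3 = 6(s'(6) - Δ_2) = -9.
Forward elimination and back-substitution give M_0 = -32/15, M_1 = -7/30, M_2 = 137/30, M_3 = -68/15.
On [4, 6], s(t) = -3 + 37/15·(t - 4) + 137/60·(t - 4)² - 91/120·(t - 4)³.
With (t - 4) = 3/2: s(11/2) = 1049/320.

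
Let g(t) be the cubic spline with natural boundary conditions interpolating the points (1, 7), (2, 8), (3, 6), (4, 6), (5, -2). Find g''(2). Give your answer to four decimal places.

With σ_i denoting the second derivative at x_i, h_i = 1, 1, 1, 1, and Δ_i = (y_(i+1) − y_i)/h_i = 1, -2, 0, -8:
  1·σ_0 + 4·σ_1 + 1·σ_2 = 6(Δ_1 - Δ_0) = -18
  1·σ_1 + 4·σ_2 + 1·σ_3 = 6(Δ_2 - Δ_1) = 12
  1·σ_2 + 4·σ_3 + 1·σ_4 = 6(Δ_3 - Δ_2) = -48
Natural end conditions: σ_0 = σ_4 = 0.
Forward elimination and back-substitution give σ_0 = 0, σ_1 = -183/28, σ_2 = 57/7, σ_3 = -393/28, σ_4 = 0.

-6.5357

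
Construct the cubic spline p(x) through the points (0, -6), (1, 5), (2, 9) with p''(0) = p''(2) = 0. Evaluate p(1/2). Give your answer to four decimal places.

0.1563

Write M_i for p''(x_i). With h_i = 1, 1 and divided differences Δ_i = 11, 4, the continuity of p' gives the tridiagonal system
  1·M_0 + 4·M_1 + 1·M_2 = 6(Δ_1 - Δ_0) = -42
Natural end conditions: M_0 = M_2 = 0.
Solving the tridiagonal system: M_0 = 0, M_1 = -21/2, M_2 = 0.
On [0, 1], p(x) = -6 + 51/4·x + 0·x² - 7/4·x³.
With x = 1/2: p(1/2) = 5/32.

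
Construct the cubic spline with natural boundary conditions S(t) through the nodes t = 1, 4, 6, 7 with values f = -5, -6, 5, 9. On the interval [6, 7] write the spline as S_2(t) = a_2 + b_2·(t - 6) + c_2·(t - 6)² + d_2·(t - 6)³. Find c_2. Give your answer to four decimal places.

Let M_i = S''(x_i). Step sizes h_i = 3, 2, 1; slopes of the chords Δ_i = (y_(i+1) - y_i)/h_i = -1/3, 11/2, 4.
  3·M_0 + 10·M_1 + 2·M_2 = 6(Δ_1 - Δ_0) = 35
  2·M_1 + 6·M_2 + 1·M_3 = 6(Δ_2 - Δ_1) = -9
Natural end conditions: M_0 = M_3 = 0.
Solving: M_0 = 0, M_1 = 57/14, M_2 = -20/7, M_3 = 0.
On [6, 7], with S_2(t) = a_2 + b_2·(t - 6) + c_2·(t - 6)² + d_2·(t - 6)³: c_2 = M_2/2 = -10/7, d_2 = (M_3 - M_2)/(6h_2) = 10/21, b_2 = Δ_2 - h_2(2M_2 + M_3)/6 = 104/21.

-1.4286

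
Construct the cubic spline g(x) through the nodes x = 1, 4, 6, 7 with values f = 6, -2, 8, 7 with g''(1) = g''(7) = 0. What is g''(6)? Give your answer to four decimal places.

Put M_i = g'' at the i-th knot. Here h = (3, 2, 1) and Δ = (-8/3, 5, -1), so the interior equations h_(i-1)·M_(i-1) + 2(h_(i-1)+h_i)·M_i + h_i·M_(i+1) = 6(Δ_i − Δ_(i-1)) read
  3·M_0 + 10·M_1 + 2·M_2 = 6(Δ_1 - Δ_0) = 46
  2·M_1 + 6·M_2 + 1·M_3 = 6(Δ_2 - Δ_1) = -36
Natural end conditions: M_0 = M_3 = 0.
Hence M_0 = 0, M_1 = 87/14, M_2 = -113/14, M_3 = 0.

-8.0714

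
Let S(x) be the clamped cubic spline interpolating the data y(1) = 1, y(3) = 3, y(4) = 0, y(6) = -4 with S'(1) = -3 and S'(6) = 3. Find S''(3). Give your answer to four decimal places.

-7.1250

Let m_i = S''(x_i). Step sizes h_i = 2, 1, 2; slopes of the chords Δ_i = (y_(i+1) - y_i)/h_i = 1, -3, -2.
  2·m_0 + 6·m_1 + 1·m_2 = 6(Δ_1 - Δ_0) = -24
  1·m_1 + 6·m_2 + 2·m_3 = 6(Δ_2 - Δ_1) = 6
Clamped end conditions give two more equations: 2h_0·m_0 + h_0·m_1 = 6(Δ_0 - S'(1)) = 24 and h_2·m_2 + 2h_2·m_3 = 6(S'(6) - Δ_2) = 30.
Forward elimination and back-substitution give m_0 = 153/16, m_1 = -57/8, m_2 = -3/8, m_3 = 123/16.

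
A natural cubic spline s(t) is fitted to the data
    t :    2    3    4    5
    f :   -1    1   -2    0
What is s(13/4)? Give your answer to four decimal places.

Put σ_i = s'' at the i-th knot. Here h = (1, 1, 1) and Δ = (2, -3, 2), so the interior equations h_(i-1)·σ_(i-1) + 2(h_(i-1)+h_i)·σ_i + h_i·σ_(i+1) = 6(Δ_i − Δ_(i-1)) read
  1·σ_0 + 4·σ_1 + 1·σ_2 = 6(Δ_1 - Δ_0) = -30
  1·σ_1 + 4·σ_2 + 1·σ_3 = 6(Δ_2 - Δ_1) = 30
Natural end conditions: σ_0 = σ_3 = 0.
Forward elimination and back-substitution give σ_0 = 0, σ_1 = -10, σ_2 = 10, σ_3 = 0.
On [3, 4], s(t) = 1 - 4/3·(t - 3) - 5·(t - 3)² + 10/3·(t - 3)³.
With (t - 3) = 1/4: s(13/4) = 13/32.

0.4063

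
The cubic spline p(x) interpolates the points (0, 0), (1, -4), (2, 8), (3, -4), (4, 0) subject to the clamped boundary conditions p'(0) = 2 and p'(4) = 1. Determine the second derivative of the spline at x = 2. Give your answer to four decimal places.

-60.2500

Put σ_i = p'' at the i-th knot. Here h = (1, 1, 1, 1) and Δ = (-4, 12, -12, 4), so the interior equations h_(i-1)·σ_(i-1) + 2(h_(i-1)+h_i)·σ_i + h_i·σ_(i+1) = 6(Δ_i − Δ_(i-1)) read
  1·σ_0 + 4·σ_1 + 1·σ_2 = 6(Δ_1 - Δ_0) = 96
  1·σ_1 + 4·σ_2 + 1·σ_3 = 6(Δ_2 - Δ_1) = -144
  1·σ_2 + 4·σ_3 + 1·σ_4 = 6(Δ_3 - Δ_2) = 96
Clamped end conditions give two more equations: 2h_0·σ_0 + h_0·σ_1 = 6(Δ_0 - p'(0)) = -36 and h_3·σ_3 + 2h_3·σ_4 = 6(p'(4) - Δ_3) = -18.
Solving: σ_0 = -1201/28, σ_1 = 697/14, σ_2 = -241/4, σ_3 = 661/14, σ_4 = -913/28.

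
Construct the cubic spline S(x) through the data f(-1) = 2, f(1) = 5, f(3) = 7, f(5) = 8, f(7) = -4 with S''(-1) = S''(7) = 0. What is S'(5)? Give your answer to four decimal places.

-2.5714

Put M_i = S'' at the i-th knot. Here h = (2, 2, 2, 2) and Δ = (3/2, 1, 1/2, -6), so the interior equations h_(i-1)·M_(i-1) + 2(h_(i-1)+h_i)·M_i + h_i·M_(i+1) = 6(Δ_i − Δ_(i-1)) read
  2·M_0 + 8·M_1 + 2·M_2 = 6(Δ_1 - Δ_0) = -3
  2·M_1 + 8·M_2 + 2·M_3 = 6(Δ_2 - Δ_1) = -3
  2·M_2 + 8·M_3 + 2·M_4 = 6(Δ_3 - Δ_2) = -39
Natural end conditions: M_0 = M_4 = 0.
Forward elimination and back-substitution give M_0 = 0, M_1 = -9/14, M_2 = 15/14, M_3 = -36/7, M_4 = 0.
On [5, 7], S'(x) = b_3 + 2c_3·(x - 5) + 3d_3·(x - 5)² with b_3 = Δ_3 - h_3(2M_3 + M_4)/6 = -18/7, c_3 = M_3/2 = -18/7, d_3 = (M_4 - M_3)/(6h_3) = 3/7. So S'(5) = -18/7.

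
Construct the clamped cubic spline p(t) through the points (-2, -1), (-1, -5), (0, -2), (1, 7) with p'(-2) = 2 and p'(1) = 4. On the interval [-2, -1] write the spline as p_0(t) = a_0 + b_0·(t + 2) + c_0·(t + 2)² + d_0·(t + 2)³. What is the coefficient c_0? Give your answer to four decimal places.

Write m_i for p''(x_i). With h_i = 1, 1, 1 and divided differences Δ_i = -4, 3, 9, the continuity of p' gives the tridiagonal system
  1·m_0 + 4·m_1 + 1·m_2 = 6(Δ_1 - Δ_0) = 42
  1·m_1 + 4·m_2 + 1·m_3 = 6(Δ_2 - Δ_1) = 36
Clamped end conditions give two more equations: 2h_0·m_0 + h_0·m_1 = 6(Δ_0 - p'(-2)) = -36 and h_2·m_2 + 2h_2·m_3 = 6(p'(1) - Δ_2) = -30.
Hence m_0 = -376/15, m_1 = 212/15, m_2 = 158/15, m_3 = -304/15.
On [-2, -1], with p_0(t) = a_0 + b_0·(t + 2) + c_0·(t + 2)² + d_0·(t + 2)³: c_0 = m_0/2 = -188/15, d_0 = (m_1 - m_0)/(6h_0) = 98/15, b_0 = Δ_0 - h_0(2m_0 + m_1)/6 = 2.

-12.5333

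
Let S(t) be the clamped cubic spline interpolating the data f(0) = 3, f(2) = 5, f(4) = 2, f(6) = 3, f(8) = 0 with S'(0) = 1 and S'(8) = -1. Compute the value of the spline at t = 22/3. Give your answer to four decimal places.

1.0198

Let σ_i = S''(x_i). Step sizes h_i = 2, 2, 2, 2; slopes of the chords Δ_i = (y_(i+1) - y_i)/h_i = 1, -3/2, 1/2, -3/2.
  2·σ_0 + 8·σ_1 + 2·σ_2 = 6(Δ_1 - Δ_0) = -15
  2·σ_1 + 8·σ_2 + 2·σ_3 = 6(Δ_2 - Δ_1) = 12
  2·σ_2 + 8·σ_3 + 2·σ_4 = 6(Δ_3 - Δ_2) = -12
Clamped end conditions give two more equations: 2h_0·σ_0 + h_0·σ_1 = 6(Δ_0 - S'(0)) = 0 and h_3·σ_3 + 2h_3·σ_4 = 6(S'(8) - Δ_3) = 3.
Solving: σ_0 = 167/112, σ_1 = -167/56, σ_2 = 47/16, σ_3 = -155/56, σ_4 = 239/112.
On [6, 8], S(t) = 3 - 41/112·(t - 6) - 155/112·(t - 6)² + 183/448·(t - 6)³.
With (t - 6) = 4/3: S(22/3) = 257/252.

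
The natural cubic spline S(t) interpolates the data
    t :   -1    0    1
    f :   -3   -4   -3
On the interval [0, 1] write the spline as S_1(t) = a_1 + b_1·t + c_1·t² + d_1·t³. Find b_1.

Let M_i = S''(x_i). Step sizes h_i = 1, 1; slopes of the chords Δ_i = (y_(i+1) - y_i)/h_i = -1, 1.
  1·M_0 + 4·M_1 + 1·M_2 = 6(Δ_1 - Δ_0) = 12
Natural end conditions: M_0 = M_2 = 0.
Solving the tridiagonal system: M_0 = 0, M_1 = 3, M_2 = 0.
On [0, 1], with S_1(t) = a_1 + b_1·t + c_1·t² + d_1·t³: c_1 = M_1/2 = 3/2, d_1 = (M_2 - M_1)/(6h_1) = -1/2, b_1 = Δ_1 - h_1(2M_1 + M_2)/6 = 0.

0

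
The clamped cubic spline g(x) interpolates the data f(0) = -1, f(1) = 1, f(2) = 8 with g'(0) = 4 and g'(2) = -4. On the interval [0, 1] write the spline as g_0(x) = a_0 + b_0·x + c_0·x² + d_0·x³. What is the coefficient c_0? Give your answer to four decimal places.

Put m_i = g'' at the i-th knot. Here h = (1, 1) and Δ = (2, 7), so the interior equations h_(i-1)·m_(i-1) + 2(h_(i-1)+h_i)·m_i + h_i·m_(i+1) = 6(Δ_i − Δ_(i-1)) read
  1·m_0 + 4·m_1 + 1·m_2 = 6(Δ_1 - Δ_0) = 30
Clamped end conditions give two more equations: 2h_0·m_0 + h_0·m_1 = 6(Δ_0 - g'(0)) = -12 and h_1·m_1 + 2h_1·m_2 = 6(g'(2) - Δ_1) = -66.
Solving: m_0 = -35/2, m_1 = 23, m_2 = -89/2.
On [0, 1], with g_0(x) = a_0 + b_0·x + c_0·x² + d_0·x³: c_0 = m_0/2 = -35/4, d_0 = (m_1 - m_0)/(6h_0) = 27/4, b_0 = Δ_0 - h_0(2m_0 + m_1)/6 = 4.

-8.7500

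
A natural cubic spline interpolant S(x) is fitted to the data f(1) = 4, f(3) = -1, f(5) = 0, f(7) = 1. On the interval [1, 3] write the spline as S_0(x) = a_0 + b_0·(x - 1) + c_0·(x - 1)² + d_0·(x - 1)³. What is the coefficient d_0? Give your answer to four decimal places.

0.2000

Let M_i = S''(x_i). Step sizes h_i = 2, 2, 2; slopes of the chords Δ_i = (y_(i+1) - y_i)/h_i = -5/2, 1/2, 1/2.
  2·M_0 + 8·M_1 + 2·M_2 = 6(Δ_1 - Δ_0) = 18
  2·M_1 + 8·M_2 + 2·M_3 = 6(Δ_2 - Δ_1) = 0
Natural end conditions: M_0 = M_3 = 0.
Forward elimination and back-substitution give M_0 = 0, M_1 = 12/5, M_2 = -3/5, M_3 = 0.
On [1, 3], with S_0(x) = a_0 + b_0·(x - 1) + c_0·(x - 1)² + d_0·(x - 1)³: c_0 = M_0/2 = 0, d_0 = (M_1 - M_0)/(6h_0) = 1/5, b_0 = Δ_0 - h_0(2M_0 + M_1)/6 = -33/10.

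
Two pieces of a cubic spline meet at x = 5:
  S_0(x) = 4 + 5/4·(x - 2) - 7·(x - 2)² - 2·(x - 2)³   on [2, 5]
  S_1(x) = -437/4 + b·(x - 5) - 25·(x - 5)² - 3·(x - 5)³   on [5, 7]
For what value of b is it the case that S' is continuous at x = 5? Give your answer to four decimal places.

S_0'(x) = 5/4 - 14·(x - 2) - 6·(x - 2)², so S_0'(5) = -379/4. On the right, S_1'(5) = b, so b = -379/4.

-94.7500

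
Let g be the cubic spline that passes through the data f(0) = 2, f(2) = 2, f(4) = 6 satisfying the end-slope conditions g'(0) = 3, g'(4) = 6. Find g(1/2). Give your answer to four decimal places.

2.9141

Put m_i = g'' at the i-th knot. Here h = (2, 2) and Δ = (0, 2), so the interior equations h_(i-1)·m_(i-1) + 2(h_(i-1)+h_i)·m_i + h_i·m_(i+1) = 6(Δ_i − Δ_(i-1)) read
  2·m_0 + 8·m_1 + 2·m_2 = 6(Δ_1 - Δ_0) = 12
Clamped end conditions give two more equations: 2h_0·m_0 + h_0·m_1 = 6(Δ_0 - g'(0)) = -18 and h_1·m_1 + 2h_1·m_2 = 6(g'(4) - Δ_1) = 24.
Hence m_0 = -21/4, m_1 = 3/2, m_2 = 21/4.
On [0, 2], g(x) = 2 + 3·x - 21/8·x² + 9/16·x³.
With x = 1/2: g(1/2) = 373/128.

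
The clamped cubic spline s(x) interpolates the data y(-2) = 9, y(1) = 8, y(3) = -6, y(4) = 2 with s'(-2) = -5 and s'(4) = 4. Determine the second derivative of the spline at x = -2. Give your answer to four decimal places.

10.5263

Put M_i = s'' at the i-th knot. Here h = (3, 2, 1) and Δ = (-1/3, -7, 8), so the interior equations h_(i-1)·M_(i-1) + 2(h_(i-1)+h_i)·M_i + h_i·M_(i+1) = 6(Δ_i − Δ_(i-1)) read
  3·M_0 + 10·M_1 + 2·M_2 = 6(Δ_1 - Δ_0) = -40
  2·M_1 + 6·M_2 + 1·M_3 = 6(Δ_2 - Δ_1) = 90
Clamped end conditions give two more equations: 2h_0·M_0 + h_0·M_1 = 6(Δ_0 - s'(-2)) = 28 and h_2·M_2 + 2h_2·M_3 = 6(s'(4) - Δ_2) = -24.
Forward elimination and back-substitution give M_0 = 200/19, M_1 = -668/57, M_2 = 1300/57, M_3 = -1334/57.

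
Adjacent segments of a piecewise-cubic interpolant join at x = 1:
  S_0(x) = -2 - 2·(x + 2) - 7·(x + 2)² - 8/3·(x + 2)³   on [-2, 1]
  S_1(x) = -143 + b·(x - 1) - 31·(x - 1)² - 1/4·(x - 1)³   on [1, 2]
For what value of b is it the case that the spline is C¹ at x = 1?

-116

S_0'(x) = -2 - 14·(x + 2) - 8·(x + 2)², so S_0'(1) = -116. On the right, S_1'(1) = b, so b = -116.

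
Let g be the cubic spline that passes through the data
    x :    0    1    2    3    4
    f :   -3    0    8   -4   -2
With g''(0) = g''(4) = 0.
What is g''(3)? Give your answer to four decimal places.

31.6071

Let M_i = g''(x_i). Step sizes h_i = 1, 1, 1, 1; slopes of the chords Δ_i = (y_(i+1) - y_i)/h_i = 3, 8, -12, 2.
  1·M_0 + 4·M_1 + 1·M_2 = 6(Δ_1 - Δ_0) = 30
  1·M_1 + 4·M_2 + 1·M_3 = 6(Δ_2 - Δ_1) = -120
  1·M_2 + 4·M_3 + 1·M_4 = 6(Δ_3 - Δ_2) = 84
Natural end conditions: M_0 = M_4 = 0.
Solving: M_0 = 0, M_1 = 507/28, M_2 = -297/7, M_3 = 885/28, M_4 = 0.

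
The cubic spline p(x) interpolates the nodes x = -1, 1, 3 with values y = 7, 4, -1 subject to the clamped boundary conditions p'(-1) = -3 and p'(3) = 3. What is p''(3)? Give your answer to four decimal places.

10.5000

Put M_i = p'' at the i-th knot. Here h = (2, 2) and Δ = (-3/2, -5/2), so the interior equations h_(i-1)·M_(i-1) + 2(h_(i-1)+h_i)·M_i + h_i·M_(i+1) = 6(Δ_i − Δ_(i-1)) read
  2·M_0 + 8·M_1 + 2·M_2 = 6(Δ_1 - Δ_0) = -6
Clamped end conditions give two more equations: 2h_0·M_0 + h_0·M_1 = 6(Δ_0 - p'(-1)) = 9 and h_1·M_1 + 2h_1·M_2 = 6(p'(3) - Δ_1) = 33.
Solving: M_0 = 9/2, M_1 = -9/2, M_2 = 21/2.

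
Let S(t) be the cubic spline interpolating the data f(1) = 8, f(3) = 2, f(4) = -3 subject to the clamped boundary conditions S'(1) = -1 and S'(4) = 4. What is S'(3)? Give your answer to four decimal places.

-7.6667

Put M_i = S'' at the i-th knot. Here h = (2, 1) and Δ = (-3, -5), so the interior equations h_(i-1)·M_(i-1) + 2(h_(i-1)+h_i)·M_i + h_i·M_(i+1) = 6(Δ_i − Δ_(i-1)) read
  2·M_0 + 6·M_1 + 1·M_2 = 6(Δ_1 - Δ_0) = -12
Clamped end conditions give two more equations: 2h_0·M_0 + h_0·M_1 = 6(Δ_0 - S'(1)) = -12 and h_1·M_1 + 2h_1·M_2 = 6(S'(4) - Δ_1) = 54.
Solving the tridiagonal system: M_0 = 2/3, M_1 = -22/3, M_2 = 92/3.
On [3, 4], S'(t) = b_1 + 2c_1·(t - 3) + 3d_1·(t - 3)² with b_1 = Δ_1 - h_1(2M_1 + M_2)/6 = -23/3, c_1 = M_1/2 = -11/3, d_1 = (M_2 - M_1)/(6h_1) = 19/3. So S'(3) = -23/3.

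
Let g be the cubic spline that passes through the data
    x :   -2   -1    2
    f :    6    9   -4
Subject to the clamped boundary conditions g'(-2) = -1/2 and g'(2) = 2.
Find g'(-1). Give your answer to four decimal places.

With σ_i denoting the second derivative at x_i, h_i = 1, 3, and Δ_i = (y_(i+1) − y_i)/h_i = 3, -13/3:
  1·σ_0 + 8·σ_1 + 3·σ_2 = 6(Δ_1 - Δ_0) = -44
Clamped end conditions give two more equations: 2h_0·σ_0 + h_0·σ_1 = 6(Δ_0 - g'(-2)) = 21 and h_1·σ_1 + 2h_1·σ_2 = 6(g'(2) - Δ_1) = 38.
Solving: σ_0 = 133/8, σ_1 = -49/4, σ_2 = 299/24.
On [-1, 2], g'(x) = b_1 + 2c_1·(x + 1) + 3d_1·(x + 1)² with b_1 = Δ_1 - h_1(2σ_1 + σ_2)/6 = 27/16, c_1 = σ_1/2 = -49/8, d_1 = (σ_2 - σ_1)/(6h_1) = 593/432. So g'(-1) = 27/16.

1.6875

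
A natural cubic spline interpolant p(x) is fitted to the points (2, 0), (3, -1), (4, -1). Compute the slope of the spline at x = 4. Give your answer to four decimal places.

Let σ_i = p''(x_i). Step sizes h_i = 1, 1; slopes of the chords Δ_i = (y_(i+1) - y_i)/h_i = -1, 0.
  1·σ_0 + 4·σ_1 + 1·σ_2 = 6(Δ_1 - Δ_0) = 6
Natural end conditions: σ_0 = σ_2 = 0.
Solving the tridiagonal system: σ_0 = 0, σ_1 = 3/2, σ_2 = 0.
On [3, 4], p'(x) = b_1 + 2c_1·(x - 3) + 3d_1·(x - 3)² with b_1 = Δ_1 - h_1(2σ_1 + σ_2)/6 = -1/2, c_1 = σ_1/2 = 3/4, d_1 = (σ_2 - σ_1)/(6h_1) = -1/4. So p'(4) = 1/4.

0.2500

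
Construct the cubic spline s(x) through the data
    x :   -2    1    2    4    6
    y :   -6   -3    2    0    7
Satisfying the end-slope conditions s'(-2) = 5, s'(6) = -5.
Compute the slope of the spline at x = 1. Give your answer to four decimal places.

Let M_i = s''(x_i). Step sizes h_i = 3, 1, 2, 2; slopes of the chords Δ_i = (y_(i+1) - y_i)/h_i = 1, 5, -1, 7/2.
  3·M_0 + 8·M_1 + 1·M_2 = 6(Δ_1 - Δ_0) = 24
  1·M_1 + 6·M_2 + 2·M_3 = 6(Δ_2 - Δ_1) = -36
  2·M_2 + 8·M_3 + 2·M_4 = 6(Δ_3 - Δ_2) = 27
Clamped end conditions give two more equations: 2h_0·M_0 + h_0·M_1 = 6(Δ_0 - s'(-2)) = -24 and h_3·M_3 + 2h_3·M_4 = 6(s'(6) - Δ_3) = -51.
Solving: M_0 = -243/32, M_1 = 115/16, M_2 = -343/32, M_3 = 169/16, M_4 = -577/32.
On [1, 2], s'(x) = b_1 + 2c_1·(x - 1) + 3d_1·(x - 1)² with b_1 = Δ_1 - h_1(2M_1 + M_2)/6 = 281/64, c_1 = M_1/2 = 115/32, d_1 = (M_2 - M_1)/(6h_1) = -191/64. So s'(1) = 281/64.

4.3906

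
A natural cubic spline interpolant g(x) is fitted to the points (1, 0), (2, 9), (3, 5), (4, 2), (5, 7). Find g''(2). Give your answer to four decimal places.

-20.4643

Write σ_i for g''(x_i). With h_i = 1, 1, 1, 1 and divided differences Δ_i = 9, -4, -3, 5, the continuity of g' gives the tridiagonal system
  1·σ_0 + 4·σ_1 + 1·σ_2 = 6(Δ_1 - Δ_0) = -78
  1·σ_1 + 4·σ_2 + 1·σ_3 = 6(Δ_2 - Δ_1) = 6
  1·σ_2 + 4·σ_3 + 1·σ_4 = 6(Δ_3 - Δ_2) = 48
Natural end conditions: σ_0 = σ_4 = 0.
Forward elimination and back-substitution give σ_0 = 0, σ_1 = -573/28, σ_2 = 27/7, σ_3 = 309/28, σ_4 = 0.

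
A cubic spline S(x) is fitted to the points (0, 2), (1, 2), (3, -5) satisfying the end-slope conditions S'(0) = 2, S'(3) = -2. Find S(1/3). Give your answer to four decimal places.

2.4506

Let M_i = S''(x_i). Step sizes h_i = 1, 2; slopes of the chords Δ_i = (y_(i+1) - y_i)/h_i = 0, -7/2.
  1·M_0 + 6·M_1 + 2·M_2 = 6(Δ_1 - Δ_0) = -21
Clamped end conditions give two more equations: 2h_0·M_0 + h_0·M_1 = 6(Δ_0 - S'(0)) = -12 and h_1·M_1 + 2h_1·M_2 = 6(S'(3) - Δ_1) = 9.
Solving the tridiagonal system: M_0 = -23/6, M_1 = -13/3, M_2 = 53/12.
On [0, 1], S(x) = 2 + 2·x - 23/12·x² - 1/12·x³.
With x = 1/3: S(1/3) = 397/162.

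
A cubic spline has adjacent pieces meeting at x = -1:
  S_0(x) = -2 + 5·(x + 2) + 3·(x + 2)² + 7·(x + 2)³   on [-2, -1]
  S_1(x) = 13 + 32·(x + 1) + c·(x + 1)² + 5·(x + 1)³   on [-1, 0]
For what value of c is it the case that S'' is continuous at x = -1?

24

S_0''(x) = 6 + 42·(x + 2), so S_0''(-1) = 48. On the right, S_1''(-1) = 2c, so c = 24.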